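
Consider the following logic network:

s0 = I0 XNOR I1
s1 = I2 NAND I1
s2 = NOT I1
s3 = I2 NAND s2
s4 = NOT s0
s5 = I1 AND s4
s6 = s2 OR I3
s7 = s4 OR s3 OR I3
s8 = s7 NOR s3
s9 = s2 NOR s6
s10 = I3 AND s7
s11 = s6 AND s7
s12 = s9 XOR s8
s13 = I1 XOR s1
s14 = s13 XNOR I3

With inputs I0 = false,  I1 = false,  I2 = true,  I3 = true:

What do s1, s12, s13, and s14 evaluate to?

s0 = I0 XNOR I1 = false XNOR false = true
s1 = I2 NAND I1 = true NAND false = true
s2 = NOT I1 = NOT false = true
s3 = I2 NAND s2 = true NAND true = false
s4 = NOT s0 = NOT true = false
s6 = s2 OR I3 = true OR true = true
s7 = s4 OR s3 OR I3 = false OR false OR true = true
s8 = s7 NOR s3 = true NOR false = false
s9 = s2 NOR s6 = true NOR true = false
s12 = s9 XOR s8 = false XOR false = false
s13 = I1 XOR s1 = false XOR true = true
s14 = s13 XNOR I3 = true XNOR true = true

s1 = true, s12 = false, s13 = true, s14 = true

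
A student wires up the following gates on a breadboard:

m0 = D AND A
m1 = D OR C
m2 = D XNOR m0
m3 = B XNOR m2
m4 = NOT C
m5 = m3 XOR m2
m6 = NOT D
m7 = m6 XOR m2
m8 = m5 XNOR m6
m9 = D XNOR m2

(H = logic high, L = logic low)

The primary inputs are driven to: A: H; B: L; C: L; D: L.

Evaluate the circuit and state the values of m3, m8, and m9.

m0 = D AND A = L AND H = L
m2 = D XNOR m0 = L XNOR L = H
m3 = B XNOR m2 = L XNOR H = L
m5 = m3 XOR m2 = L XOR H = H
m6 = NOT D = NOT L = H
m8 = m5 XNOR m6 = H XNOR H = H
m9 = D XNOR m2 = L XNOR H = L

m3 = L  m8 = H  m9 = L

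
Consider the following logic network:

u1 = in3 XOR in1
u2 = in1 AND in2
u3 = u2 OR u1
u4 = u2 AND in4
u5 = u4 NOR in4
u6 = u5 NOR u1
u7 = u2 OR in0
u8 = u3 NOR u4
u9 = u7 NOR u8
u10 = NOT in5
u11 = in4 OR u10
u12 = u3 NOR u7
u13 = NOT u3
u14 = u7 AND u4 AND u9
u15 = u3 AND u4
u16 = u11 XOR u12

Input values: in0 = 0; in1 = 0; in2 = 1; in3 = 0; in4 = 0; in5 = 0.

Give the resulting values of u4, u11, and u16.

u1 = in3 XOR in1 = 0 XOR 0 = 0
u2 = in1 AND in2 = 0 AND 1 = 0
u3 = u2 OR u1 = 0 OR 0 = 0
u4 = u2 AND in4 = 0 AND 0 = 0
u7 = u2 OR in0 = 0 OR 0 = 0
u10 = NOT in5 = NOT 0 = 1
u11 = in4 OR u10 = 0 OR 1 = 1
u12 = u3 NOR u7 = 0 NOR 0 = 1
u16 = u11 XOR u12 = 1 XOR 1 = 0

u4 = 0; u11 = 1; u16 = 0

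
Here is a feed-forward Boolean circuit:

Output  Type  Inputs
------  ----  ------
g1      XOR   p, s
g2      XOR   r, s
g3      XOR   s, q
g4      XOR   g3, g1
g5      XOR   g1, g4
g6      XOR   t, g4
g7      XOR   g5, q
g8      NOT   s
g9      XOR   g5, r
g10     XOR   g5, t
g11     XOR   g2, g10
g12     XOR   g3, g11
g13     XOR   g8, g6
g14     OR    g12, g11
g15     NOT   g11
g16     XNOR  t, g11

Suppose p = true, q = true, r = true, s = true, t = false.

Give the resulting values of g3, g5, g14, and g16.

g3 = false  g5 = false  g14 = false  g16 = true

g1 = p XOR s = true XOR true = false
g2 = r XOR s = true XOR true = false
g3 = s XOR q = true XOR true = false
g4 = g3 XOR g1 = false XOR false = false
g5 = g1 XOR g4 = false XOR false = false
g10 = g5 XOR t = false XOR false = false
g11 = g2 XOR g10 = false XOR false = false
g12 = g3 XOR g11 = false XOR false = false
g14 = g12 OR g11 = false OR false = false
g16 = t XNOR g11 = false XNOR false = true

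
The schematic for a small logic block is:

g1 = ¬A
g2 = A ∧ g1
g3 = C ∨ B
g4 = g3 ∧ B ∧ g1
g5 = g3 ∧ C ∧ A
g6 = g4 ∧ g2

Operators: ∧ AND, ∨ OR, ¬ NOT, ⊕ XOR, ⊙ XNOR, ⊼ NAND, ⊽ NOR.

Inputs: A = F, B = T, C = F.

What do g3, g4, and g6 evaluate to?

g1 = NOT A = NOT F = T
g2 = A AND g1 = F AND T = F
g3 = C OR B = F OR T = T
g4 = g3 AND B AND g1 = T AND T AND T = T
g6 = g4 AND g2 = T AND F = F

g3 = T, g4 = T, g6 = F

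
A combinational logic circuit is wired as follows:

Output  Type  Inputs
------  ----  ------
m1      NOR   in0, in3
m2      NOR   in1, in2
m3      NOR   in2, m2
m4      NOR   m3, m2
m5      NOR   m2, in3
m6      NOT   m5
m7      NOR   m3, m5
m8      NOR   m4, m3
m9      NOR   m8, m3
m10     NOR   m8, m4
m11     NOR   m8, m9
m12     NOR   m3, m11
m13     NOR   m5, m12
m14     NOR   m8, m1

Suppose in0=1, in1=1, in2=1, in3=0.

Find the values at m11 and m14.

m1 = in0 NOR in3 = 1 NOR 0 = 0
m2 = in1 NOR in2 = 1 NOR 1 = 0
m3 = in2 NOR m2 = 1 NOR 0 = 0
m4 = m3 NOR m2 = 0 NOR 0 = 1
m8 = m4 NOR m3 = 1 NOR 0 = 0
m9 = m8 NOR m3 = 0 NOR 0 = 1
m11 = m8 NOR m9 = 0 NOR 1 = 0
m14 = m8 NOR m1 = 0 NOR 0 = 1

m11 = 0; m14 = 1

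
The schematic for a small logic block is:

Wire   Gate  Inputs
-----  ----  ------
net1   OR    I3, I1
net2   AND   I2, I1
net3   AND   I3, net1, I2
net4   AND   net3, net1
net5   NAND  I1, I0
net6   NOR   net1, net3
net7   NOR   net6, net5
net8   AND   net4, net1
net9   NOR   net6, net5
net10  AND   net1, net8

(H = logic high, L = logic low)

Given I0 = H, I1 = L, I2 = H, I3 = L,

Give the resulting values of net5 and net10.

net5 = H, net10 = L

net1 = I3 OR I1 = L OR L = L
net3 = I3 AND net1 AND I2 = L AND L AND H = L
net4 = net3 AND net1 = L AND L = L
net5 = I1 NAND I0 = L NAND H = H
net8 = net4 AND net1 = L AND L = L
net10 = net1 AND net8 = L AND L = L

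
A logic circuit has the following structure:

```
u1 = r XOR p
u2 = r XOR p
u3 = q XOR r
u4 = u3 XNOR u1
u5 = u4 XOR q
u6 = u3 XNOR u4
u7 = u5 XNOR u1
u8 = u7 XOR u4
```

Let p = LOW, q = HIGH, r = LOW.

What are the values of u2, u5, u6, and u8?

u2 = LOW  u5 = HIGH  u6 = LOW  u8 = LOW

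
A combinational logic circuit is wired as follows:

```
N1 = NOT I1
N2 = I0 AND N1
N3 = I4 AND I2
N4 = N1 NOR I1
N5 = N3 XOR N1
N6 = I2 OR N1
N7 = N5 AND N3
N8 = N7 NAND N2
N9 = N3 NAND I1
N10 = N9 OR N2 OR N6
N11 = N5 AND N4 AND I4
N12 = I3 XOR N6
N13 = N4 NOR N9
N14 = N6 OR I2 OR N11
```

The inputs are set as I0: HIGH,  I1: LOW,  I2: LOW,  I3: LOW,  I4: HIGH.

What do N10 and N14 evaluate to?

N10 = HIGH, N14 = HIGH

N1 = NOT I1 = NOT LOW = HIGH
N2 = I0 AND N1 = HIGH AND HIGH = HIGH
N3 = I4 AND I2 = HIGH AND LOW = LOW
N4 = N1 NOR I1 = HIGH NOR LOW = LOW
N5 = N3 XOR N1 = LOW XOR HIGH = HIGH
N6 = I2 OR N1 = LOW OR HIGH = HIGH
N9 = N3 NAND I1 = LOW NAND LOW = HIGH
N10 = N9 OR N2 OR N6 = HIGH OR HIGH OR HIGH = HIGH
N11 = N5 AND N4 AND I4 = HIGH AND LOW AND HIGH = LOW
N14 = N6 OR I2 OR N11 = HIGH OR LOW OR LOW = HIGH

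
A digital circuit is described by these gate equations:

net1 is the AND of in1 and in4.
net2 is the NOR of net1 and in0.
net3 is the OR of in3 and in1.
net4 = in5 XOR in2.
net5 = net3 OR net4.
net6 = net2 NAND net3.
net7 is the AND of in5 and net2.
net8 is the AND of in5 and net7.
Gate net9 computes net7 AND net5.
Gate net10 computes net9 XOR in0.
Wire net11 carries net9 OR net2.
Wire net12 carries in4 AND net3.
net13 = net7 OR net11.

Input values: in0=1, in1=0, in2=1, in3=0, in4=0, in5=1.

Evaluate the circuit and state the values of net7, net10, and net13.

net1 = in1 AND in4 = 0 AND 0 = 0
net2 = net1 NOR in0 = 0 NOR 1 = 0
net3 = in3 OR in1 = 0 OR 0 = 0
net4 = in5 XOR in2 = 1 XOR 1 = 0
net5 = net3 OR net4 = 0 OR 0 = 0
net7 = in5 AND net2 = 1 AND 0 = 0
net9 = net7 AND net5 = 0 AND 0 = 0
net10 = net9 XOR in0 = 0 XOR 1 = 1
net11 = net9 OR net2 = 0 OR 0 = 0
net13 = net7 OR net11 = 0 OR 0 = 0

net7 = 0, net10 = 1, net13 = 0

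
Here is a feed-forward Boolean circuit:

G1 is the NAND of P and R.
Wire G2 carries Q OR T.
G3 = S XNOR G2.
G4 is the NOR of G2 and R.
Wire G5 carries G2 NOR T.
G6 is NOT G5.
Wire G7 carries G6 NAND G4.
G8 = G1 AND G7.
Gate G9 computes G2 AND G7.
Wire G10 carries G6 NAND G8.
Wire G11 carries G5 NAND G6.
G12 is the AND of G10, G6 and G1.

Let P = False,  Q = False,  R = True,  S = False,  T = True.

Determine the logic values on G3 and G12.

G3 = False, G12 = False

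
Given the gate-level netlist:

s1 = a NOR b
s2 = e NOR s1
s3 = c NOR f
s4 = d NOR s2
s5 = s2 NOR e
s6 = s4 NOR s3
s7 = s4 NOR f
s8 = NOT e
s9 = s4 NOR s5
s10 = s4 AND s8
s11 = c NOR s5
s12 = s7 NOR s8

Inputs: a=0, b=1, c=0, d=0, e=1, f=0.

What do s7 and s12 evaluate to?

s7 = 0  s12 = 1

s1 = a NOR b = 0 NOR 1 = 0
s2 = e NOR s1 = 1 NOR 0 = 0
s4 = d NOR s2 = 0 NOR 0 = 1
s7 = s4 NOR f = 1 NOR 0 = 0
s8 = NOT e = NOT 1 = 0
s12 = s7 NOR s8 = 0 NOR 0 = 1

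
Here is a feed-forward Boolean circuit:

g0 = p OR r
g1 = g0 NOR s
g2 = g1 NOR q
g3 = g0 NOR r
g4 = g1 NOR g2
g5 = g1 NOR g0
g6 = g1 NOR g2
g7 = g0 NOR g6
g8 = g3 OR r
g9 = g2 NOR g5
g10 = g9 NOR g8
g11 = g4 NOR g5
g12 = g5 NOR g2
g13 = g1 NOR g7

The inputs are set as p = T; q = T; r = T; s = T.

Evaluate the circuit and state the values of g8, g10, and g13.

g8 = T, g10 = F, g13 = T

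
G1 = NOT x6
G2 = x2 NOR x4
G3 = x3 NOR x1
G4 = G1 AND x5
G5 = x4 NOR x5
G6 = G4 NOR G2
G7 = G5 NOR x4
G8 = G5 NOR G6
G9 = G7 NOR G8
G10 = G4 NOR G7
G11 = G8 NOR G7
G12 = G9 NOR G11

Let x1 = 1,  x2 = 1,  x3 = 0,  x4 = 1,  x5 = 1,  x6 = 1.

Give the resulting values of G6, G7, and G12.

G6 = 1  G7 = 0  G12 = 0

G1 = NOT x6 = NOT 1 = 0
G2 = x2 NOR x4 = 1 NOR 1 = 0
G4 = G1 AND x5 = 0 AND 1 = 0
G5 = x4 NOR x5 = 1 NOR 1 = 0
G6 = G4 NOR G2 = 0 NOR 0 = 1
G7 = G5 NOR x4 = 0 NOR 1 = 0
G8 = G5 NOR G6 = 0 NOR 1 = 0
G9 = G7 NOR G8 = 0 NOR 0 = 1
G11 = G8 NOR G7 = 0 NOR 0 = 1
G12 = G9 NOR G11 = 1 NOR 1 = 0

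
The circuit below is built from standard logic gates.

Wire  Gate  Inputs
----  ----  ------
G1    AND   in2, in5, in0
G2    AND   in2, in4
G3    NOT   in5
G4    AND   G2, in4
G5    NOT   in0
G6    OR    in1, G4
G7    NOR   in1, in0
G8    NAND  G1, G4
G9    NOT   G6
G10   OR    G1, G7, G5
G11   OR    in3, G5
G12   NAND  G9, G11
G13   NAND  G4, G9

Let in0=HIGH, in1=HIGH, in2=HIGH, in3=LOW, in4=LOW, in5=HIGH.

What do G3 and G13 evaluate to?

G3 = LOW  G13 = HIGH

G2 = in2 AND in4 = HIGH AND LOW = LOW
G3 = NOT in5 = NOT HIGH = LOW
G4 = G2 AND in4 = LOW AND LOW = LOW
G6 = in1 OR G4 = HIGH OR LOW = HIGH
G9 = NOT G6 = NOT HIGH = LOW
G13 = G4 NAND G9 = LOW NAND LOW = HIGH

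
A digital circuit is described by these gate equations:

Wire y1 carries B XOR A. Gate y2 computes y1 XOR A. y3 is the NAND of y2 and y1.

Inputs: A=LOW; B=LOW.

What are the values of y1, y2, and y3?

y1 = LOW, y2 = LOW, y3 = HIGH

y1 = B XOR A = LOW XOR LOW = LOW
y2 = y1 XOR A = LOW XOR LOW = LOW
y3 = y2 NAND y1 = LOW NAND LOW = HIGH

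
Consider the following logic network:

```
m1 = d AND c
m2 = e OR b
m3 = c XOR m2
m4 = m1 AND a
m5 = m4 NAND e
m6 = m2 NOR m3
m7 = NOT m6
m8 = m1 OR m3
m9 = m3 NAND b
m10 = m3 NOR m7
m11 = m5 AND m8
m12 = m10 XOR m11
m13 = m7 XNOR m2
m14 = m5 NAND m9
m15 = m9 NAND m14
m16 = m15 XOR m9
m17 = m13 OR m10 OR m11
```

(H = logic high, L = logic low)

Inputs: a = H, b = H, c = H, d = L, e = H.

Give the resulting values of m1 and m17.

m1 = d AND c = L AND H = L
m2 = e OR b = H OR H = H
m3 = c XOR m2 = H XOR H = L
m4 = m1 AND a = L AND H = L
m5 = m4 NAND e = L NAND H = H
m6 = m2 NOR m3 = H NOR L = L
m7 = NOT m6 = NOT L = H
m8 = m1 OR m3 = L OR L = L
m10 = m3 NOR m7 = L NOR H = L
m11 = m5 AND m8 = H AND L = L
m13 = m7 XNOR m2 = H XNOR H = H
m17 = m13 OR m10 OR m11 = H OR L OR L = H

m1 = L  m17 = H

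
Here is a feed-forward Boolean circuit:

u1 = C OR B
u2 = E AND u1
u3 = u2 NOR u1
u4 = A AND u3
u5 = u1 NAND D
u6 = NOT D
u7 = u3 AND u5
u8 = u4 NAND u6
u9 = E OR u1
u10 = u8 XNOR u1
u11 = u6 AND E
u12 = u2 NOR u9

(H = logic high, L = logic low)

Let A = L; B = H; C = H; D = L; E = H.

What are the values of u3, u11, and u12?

u3 = L, u11 = H, u12 = L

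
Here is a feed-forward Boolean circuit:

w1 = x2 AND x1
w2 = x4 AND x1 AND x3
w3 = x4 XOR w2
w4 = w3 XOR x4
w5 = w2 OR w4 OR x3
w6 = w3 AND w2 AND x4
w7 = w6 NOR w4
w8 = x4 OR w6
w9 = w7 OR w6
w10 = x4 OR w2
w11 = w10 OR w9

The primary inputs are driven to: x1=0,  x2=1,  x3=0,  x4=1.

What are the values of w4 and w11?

w2 = x4 AND x1 AND x3 = 1 AND 0 AND 0 = 0
w3 = x4 XOR w2 = 1 XOR 0 = 1
w4 = w3 XOR x4 = 1 XOR 1 = 0
w6 = w3 AND w2 AND x4 = 1 AND 0 AND 1 = 0
w7 = w6 NOR w4 = 0 NOR 0 = 1
w9 = w7 OR w6 = 1 OR 0 = 1
w10 = x4 OR w2 = 1 OR 0 = 1
w11 = w10 OR w9 = 1 OR 1 = 1

w4 = 0, w11 = 1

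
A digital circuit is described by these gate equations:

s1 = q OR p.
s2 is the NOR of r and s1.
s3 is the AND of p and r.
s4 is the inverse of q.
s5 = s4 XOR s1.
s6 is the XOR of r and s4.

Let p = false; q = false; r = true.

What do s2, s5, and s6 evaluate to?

s1 = q OR p = false OR false = false
s2 = r NOR s1 = true NOR false = false
s4 = NOT q = NOT false = true
s5 = s4 XOR s1 = true XOR false = true
s6 = r XOR s4 = true XOR true = false

s2 = false  s5 = true  s6 = false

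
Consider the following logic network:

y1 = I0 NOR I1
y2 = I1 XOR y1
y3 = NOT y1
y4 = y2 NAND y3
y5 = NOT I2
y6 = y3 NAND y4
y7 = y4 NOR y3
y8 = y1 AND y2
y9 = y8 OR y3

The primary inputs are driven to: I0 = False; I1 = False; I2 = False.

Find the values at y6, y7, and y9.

y6 = True  y7 = False  y9 = True

y1 = I0 NOR I1 = False NOR False = True
y2 = I1 XOR y1 = False XOR True = True
y3 = NOT y1 = NOT True = False
y4 = y2 NAND y3 = True NAND False = True
y6 = y3 NAND y4 = False NAND True = True
y7 = y4 NOR y3 = True NOR False = False
y8 = y1 AND y2 = True AND True = True
y9 = y8 OR y3 = True OR False = True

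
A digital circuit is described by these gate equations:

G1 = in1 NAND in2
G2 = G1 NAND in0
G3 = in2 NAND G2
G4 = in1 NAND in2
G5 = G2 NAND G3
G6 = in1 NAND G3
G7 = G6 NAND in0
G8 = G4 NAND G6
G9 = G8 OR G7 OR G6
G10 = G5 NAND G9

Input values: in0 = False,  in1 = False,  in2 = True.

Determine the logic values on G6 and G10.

G6 = True, G10 = False

G1 = in1 NAND in2 = False NAND True = True
G2 = G1 NAND in0 = True NAND False = True
G3 = in2 NAND G2 = True NAND True = False
G4 = in1 NAND in2 = False NAND True = True
G5 = G2 NAND G3 = True NAND False = True
G6 = in1 NAND G3 = False NAND False = True
G7 = G6 NAND in0 = True NAND False = True
G8 = G4 NAND G6 = True NAND True = False
G9 = G8 OR G7 OR G6 = False OR True OR True = True
G10 = G5 NAND G9 = True NAND True = False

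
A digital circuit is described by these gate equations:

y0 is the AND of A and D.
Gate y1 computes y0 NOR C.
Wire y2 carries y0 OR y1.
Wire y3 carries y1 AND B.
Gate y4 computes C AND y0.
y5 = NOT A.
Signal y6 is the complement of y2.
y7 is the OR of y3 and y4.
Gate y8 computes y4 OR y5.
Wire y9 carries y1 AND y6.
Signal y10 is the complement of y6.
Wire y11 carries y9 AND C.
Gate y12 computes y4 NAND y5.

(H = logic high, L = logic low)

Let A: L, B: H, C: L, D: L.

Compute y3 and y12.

y3 = H, y12 = H

y0 = A AND D = L AND L = L
y1 = y0 NOR C = L NOR L = H
y3 = y1 AND B = H AND H = H
y4 = C AND y0 = L AND L = L
y5 = NOT A = NOT L = H
y12 = y4 NAND y5 = L NAND H = H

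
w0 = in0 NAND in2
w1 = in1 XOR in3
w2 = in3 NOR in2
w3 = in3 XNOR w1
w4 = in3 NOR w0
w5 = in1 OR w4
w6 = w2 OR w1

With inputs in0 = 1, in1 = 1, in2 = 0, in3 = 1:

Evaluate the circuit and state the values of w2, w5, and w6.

w2 = 0, w5 = 1, w6 = 0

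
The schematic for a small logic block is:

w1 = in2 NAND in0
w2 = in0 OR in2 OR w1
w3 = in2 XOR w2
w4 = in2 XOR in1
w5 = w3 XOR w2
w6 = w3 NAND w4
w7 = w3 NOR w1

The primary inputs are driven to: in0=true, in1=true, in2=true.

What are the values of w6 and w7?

w1 = in2 NAND in0 = true NAND true = false
w2 = in0 OR in2 OR w1 = true OR true OR false = true
w3 = in2 XOR w2 = true XOR true = false
w4 = in2 XOR in1 = true XOR true = false
w6 = w3 NAND w4 = false NAND false = true
w7 = w3 NOR w1 = false NOR false = true

w6 = true  w7 = true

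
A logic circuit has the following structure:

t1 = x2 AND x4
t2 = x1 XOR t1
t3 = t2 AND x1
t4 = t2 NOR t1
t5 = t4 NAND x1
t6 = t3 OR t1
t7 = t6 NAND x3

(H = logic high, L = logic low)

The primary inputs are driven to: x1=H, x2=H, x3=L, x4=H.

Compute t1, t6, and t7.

t1 = x2 AND x4 = H AND H = H
t2 = x1 XOR t1 = H XOR H = L
t3 = t2 AND x1 = L AND H = L
t6 = t3 OR t1 = L OR H = H
t7 = t6 NAND x3 = H NAND L = H

t1 = H, t6 = H, t7 = H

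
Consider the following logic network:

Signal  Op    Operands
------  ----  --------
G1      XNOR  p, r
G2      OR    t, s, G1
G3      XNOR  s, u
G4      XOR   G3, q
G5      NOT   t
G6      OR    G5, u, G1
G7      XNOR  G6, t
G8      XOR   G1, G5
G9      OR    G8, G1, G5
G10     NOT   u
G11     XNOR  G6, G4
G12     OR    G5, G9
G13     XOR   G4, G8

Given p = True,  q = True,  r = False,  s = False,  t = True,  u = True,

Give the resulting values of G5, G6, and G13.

G1 = p XNOR r = True XNOR False = False
G3 = s XNOR u = False XNOR True = False
G4 = G3 XOR q = False XOR True = True
G5 = NOT t = NOT True = False
G6 = G5 OR u OR G1 = False OR True OR False = True
G8 = G1 XOR G5 = False XOR False = False
G13 = G4 XOR G8 = True XOR False = True

G5 = False  G6 = True  G13 = True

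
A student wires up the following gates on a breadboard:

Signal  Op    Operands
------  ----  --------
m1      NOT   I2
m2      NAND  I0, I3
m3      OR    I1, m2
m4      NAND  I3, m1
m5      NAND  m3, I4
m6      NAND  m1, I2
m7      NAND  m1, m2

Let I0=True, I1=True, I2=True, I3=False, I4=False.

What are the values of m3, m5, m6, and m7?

m3 = True; m5 = True; m6 = True; m7 = True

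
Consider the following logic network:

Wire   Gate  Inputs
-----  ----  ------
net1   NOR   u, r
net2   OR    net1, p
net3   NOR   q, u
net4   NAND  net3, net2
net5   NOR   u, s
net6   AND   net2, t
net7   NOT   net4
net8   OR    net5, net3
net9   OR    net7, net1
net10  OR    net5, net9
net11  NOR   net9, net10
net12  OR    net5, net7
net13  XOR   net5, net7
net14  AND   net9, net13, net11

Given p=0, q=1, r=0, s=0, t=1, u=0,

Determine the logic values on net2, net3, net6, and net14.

net1 = u NOR r = 0 NOR 0 = 1
net2 = net1 OR p = 1 OR 0 = 1
net3 = q NOR u = 1 NOR 0 = 0
net4 = net3 NAND net2 = 0 NAND 1 = 1
net5 = u NOR s = 0 NOR 0 = 1
net6 = net2 AND t = 1 AND 1 = 1
net7 = NOT net4 = NOT 1 = 0
net9 = net7 OR net1 = 0 OR 1 = 1
net10 = net5 OR net9 = 1 OR 1 = 1
net11 = net9 NOR net10 = 1 NOR 1 = 0
net13 = net5 XOR net7 = 1 XOR 0 = 1
net14 = net9 AND net13 AND net11 = 1 AND 1 AND 0 = 0

net2 = 1, net3 = 0, net6 = 1, net14 = 0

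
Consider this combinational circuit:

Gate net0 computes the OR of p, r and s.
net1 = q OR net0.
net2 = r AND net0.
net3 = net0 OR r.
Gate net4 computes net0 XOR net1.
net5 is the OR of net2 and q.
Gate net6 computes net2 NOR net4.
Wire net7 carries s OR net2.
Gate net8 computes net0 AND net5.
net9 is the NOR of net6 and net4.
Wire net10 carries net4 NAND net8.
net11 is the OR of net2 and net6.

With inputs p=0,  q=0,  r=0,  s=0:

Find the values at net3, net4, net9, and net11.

net3 = 0  net4 = 0  net9 = 0  net11 = 1

net0 = p OR r OR s = 0 OR 0 OR 0 = 0
net1 = q OR net0 = 0 OR 0 = 0
net2 = r AND net0 = 0 AND 0 = 0
net3 = net0 OR r = 0 OR 0 = 0
net4 = net0 XOR net1 = 0 XOR 0 = 0
net6 = net2 NOR net4 = 0 NOR 0 = 1
net9 = net6 NOR net4 = 1 NOR 0 = 0
net11 = net2 OR net6 = 0 OR 1 = 1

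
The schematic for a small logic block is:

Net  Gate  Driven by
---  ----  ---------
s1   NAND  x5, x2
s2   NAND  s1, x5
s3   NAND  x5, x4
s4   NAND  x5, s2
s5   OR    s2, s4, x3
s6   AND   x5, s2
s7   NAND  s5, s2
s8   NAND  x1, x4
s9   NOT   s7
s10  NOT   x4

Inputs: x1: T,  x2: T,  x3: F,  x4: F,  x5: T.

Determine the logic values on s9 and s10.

s9 = T; s10 = T

s1 = x5 NAND x2 = T NAND T = F
s2 = s1 NAND x5 = F NAND T = T
s4 = x5 NAND s2 = T NAND T = F
s5 = s2 OR s4 OR x3 = T OR F OR F = T
s7 = s5 NAND s2 = T NAND T = F
s9 = NOT s7 = NOT F = T
s10 = NOT x4 = NOT F = T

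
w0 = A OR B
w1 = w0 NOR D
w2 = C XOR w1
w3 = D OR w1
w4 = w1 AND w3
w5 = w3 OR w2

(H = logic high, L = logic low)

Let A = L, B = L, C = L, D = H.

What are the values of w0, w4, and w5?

w0 = L, w4 = L, w5 = H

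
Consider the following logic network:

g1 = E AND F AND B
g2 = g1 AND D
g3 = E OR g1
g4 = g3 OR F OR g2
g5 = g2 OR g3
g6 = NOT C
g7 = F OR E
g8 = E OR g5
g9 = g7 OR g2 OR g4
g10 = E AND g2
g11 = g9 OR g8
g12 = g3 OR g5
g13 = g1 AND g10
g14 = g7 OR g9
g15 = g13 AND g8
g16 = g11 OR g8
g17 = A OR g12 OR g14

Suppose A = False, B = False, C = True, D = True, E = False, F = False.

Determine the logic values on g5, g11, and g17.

g5 = False  g11 = False  g17 = False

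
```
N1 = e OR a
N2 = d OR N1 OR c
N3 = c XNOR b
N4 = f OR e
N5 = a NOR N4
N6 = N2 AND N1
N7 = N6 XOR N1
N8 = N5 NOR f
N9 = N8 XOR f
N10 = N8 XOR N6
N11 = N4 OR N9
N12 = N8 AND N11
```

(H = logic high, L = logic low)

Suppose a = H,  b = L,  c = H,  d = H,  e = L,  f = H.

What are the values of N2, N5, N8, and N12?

N2 = H, N5 = L, N8 = L, N12 = L

N1 = e OR a = L OR H = H
N2 = d OR N1 OR c = H OR H OR H = H
N4 = f OR e = H OR L = H
N5 = a NOR N4 = H NOR H = L
N8 = N5 NOR f = L NOR H = L
N9 = N8 XOR f = L XOR H = H
N11 = N4 OR N9 = H OR H = H
N12 = N8 AND N11 = L AND H = L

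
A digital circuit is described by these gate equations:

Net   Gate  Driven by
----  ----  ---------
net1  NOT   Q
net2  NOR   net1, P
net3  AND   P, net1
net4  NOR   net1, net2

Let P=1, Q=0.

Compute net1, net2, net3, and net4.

net1 = NOT Q = NOT 0 = 1
net2 = net1 NOR P = 1 NOR 1 = 0
net3 = P AND net1 = 1 AND 1 = 1
net4 = net1 NOR net2 = 1 NOR 0 = 0

net1 = 1, net2 = 0, net3 = 1, net4 = 0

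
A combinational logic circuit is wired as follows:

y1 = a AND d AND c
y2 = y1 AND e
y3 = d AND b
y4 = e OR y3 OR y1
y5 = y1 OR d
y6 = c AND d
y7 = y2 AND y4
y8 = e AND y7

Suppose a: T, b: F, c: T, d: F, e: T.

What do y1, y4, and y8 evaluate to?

y1 = F, y4 = T, y8 = F

y1 = a AND d AND c = T AND F AND T = F
y2 = y1 AND e = F AND T = F
y3 = d AND b = F AND F = F
y4 = e OR y3 OR y1 = T OR F OR F = T
y7 = y2 AND y4 = F AND T = F
y8 = e AND y7 = T AND F = F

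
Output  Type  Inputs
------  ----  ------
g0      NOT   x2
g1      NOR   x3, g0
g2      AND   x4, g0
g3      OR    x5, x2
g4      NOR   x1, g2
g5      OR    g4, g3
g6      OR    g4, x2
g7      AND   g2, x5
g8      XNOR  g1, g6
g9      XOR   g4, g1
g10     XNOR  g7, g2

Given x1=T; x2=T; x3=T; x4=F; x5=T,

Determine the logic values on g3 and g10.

g3 = T, g10 = T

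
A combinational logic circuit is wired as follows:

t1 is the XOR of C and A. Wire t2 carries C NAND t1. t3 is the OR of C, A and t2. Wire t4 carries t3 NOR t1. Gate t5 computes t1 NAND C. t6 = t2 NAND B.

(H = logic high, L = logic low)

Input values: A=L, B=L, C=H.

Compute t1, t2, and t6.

t1 = C XOR A = H XOR L = H
t2 = C NAND t1 = H NAND H = L
t6 = t2 NAND B = L NAND L = H

t1 = H, t2 = L, t6 = H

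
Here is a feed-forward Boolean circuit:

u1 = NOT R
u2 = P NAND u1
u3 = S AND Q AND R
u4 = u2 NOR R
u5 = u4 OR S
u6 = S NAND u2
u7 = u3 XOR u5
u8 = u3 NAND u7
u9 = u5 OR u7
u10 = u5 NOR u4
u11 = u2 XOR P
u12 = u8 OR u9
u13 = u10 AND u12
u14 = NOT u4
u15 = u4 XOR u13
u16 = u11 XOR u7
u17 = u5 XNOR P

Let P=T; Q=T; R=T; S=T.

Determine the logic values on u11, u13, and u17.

u1 = NOT R = NOT T = F
u2 = P NAND u1 = T NAND F = T
u3 = S AND Q AND R = T AND T AND T = T
u4 = u2 NOR R = T NOR T = F
u5 = u4 OR S = F OR T = T
u7 = u3 XOR u5 = T XOR T = F
u8 = u3 NAND u7 = T NAND F = T
u9 = u5 OR u7 = T OR F = T
u10 = u5 NOR u4 = T NOR F = F
u11 = u2 XOR P = T XOR T = F
u12 = u8 OR u9 = T OR T = T
u13 = u10 AND u12 = F AND T = F
u17 = u5 XNOR P = T XNOR T = T

u11 = F, u13 = F, u17 = T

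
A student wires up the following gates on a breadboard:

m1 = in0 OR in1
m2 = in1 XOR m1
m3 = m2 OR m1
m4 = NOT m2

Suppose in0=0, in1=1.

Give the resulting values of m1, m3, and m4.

m1 = in0 OR in1 = 0 OR 1 = 1
m2 = in1 XOR m1 = 1 XOR 1 = 0
m3 = m2 OR m1 = 0 OR 1 = 1
m4 = NOT m2 = NOT 0 = 1

m1 = 1, m3 = 1, m4 = 1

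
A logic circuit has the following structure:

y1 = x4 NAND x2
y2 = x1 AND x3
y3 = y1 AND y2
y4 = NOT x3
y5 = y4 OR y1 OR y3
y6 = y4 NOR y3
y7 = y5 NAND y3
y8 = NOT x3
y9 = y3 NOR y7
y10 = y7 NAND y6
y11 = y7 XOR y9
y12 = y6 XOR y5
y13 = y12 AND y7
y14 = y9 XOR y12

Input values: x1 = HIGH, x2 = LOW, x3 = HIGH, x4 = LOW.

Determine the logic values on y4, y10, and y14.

y4 = LOW; y10 = HIGH; y14 = HIGH

y1 = x4 NAND x2 = LOW NAND LOW = HIGH
y2 = x1 AND x3 = HIGH AND HIGH = HIGH
y3 = y1 AND y2 = HIGH AND HIGH = HIGH
y4 = NOT x3 = NOT HIGH = LOW
y5 = y4 OR y1 OR y3 = LOW OR HIGH OR HIGH = HIGH
y6 = y4 NOR y3 = LOW NOR HIGH = LOW
y7 = y5 NAND y3 = HIGH NAND HIGH = LOW
y9 = y3 NOR y7 = HIGH NOR LOW = LOW
y10 = y7 NAND y6 = LOW NAND LOW = HIGH
y12 = y6 XOR y5 = LOW XOR HIGH = HIGH
y14 = y9 XOR y12 = LOW XOR HIGH = HIGH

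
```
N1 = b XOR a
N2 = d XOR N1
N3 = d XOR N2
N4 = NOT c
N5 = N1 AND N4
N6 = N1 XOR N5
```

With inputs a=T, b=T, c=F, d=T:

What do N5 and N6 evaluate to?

N5 = F, N6 = F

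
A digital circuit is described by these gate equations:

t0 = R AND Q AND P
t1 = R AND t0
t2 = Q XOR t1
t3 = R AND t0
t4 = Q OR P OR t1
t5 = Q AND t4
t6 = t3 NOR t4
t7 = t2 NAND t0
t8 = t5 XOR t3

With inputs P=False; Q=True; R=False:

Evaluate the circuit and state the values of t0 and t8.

t0 = R AND Q AND P = False AND True AND False = False
t1 = R AND t0 = False AND False = False
t3 = R AND t0 = False AND False = False
t4 = Q OR P OR t1 = True OR False OR False = True
t5 = Q AND t4 = True AND True = True
t8 = t5 XOR t3 = True XOR False = True

t0 = False; t8 = True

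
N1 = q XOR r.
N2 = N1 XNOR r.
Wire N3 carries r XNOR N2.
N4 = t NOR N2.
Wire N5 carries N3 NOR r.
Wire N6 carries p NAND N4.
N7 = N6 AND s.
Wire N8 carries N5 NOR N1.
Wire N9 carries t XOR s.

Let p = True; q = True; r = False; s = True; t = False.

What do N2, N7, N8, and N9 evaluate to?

N2 = False  N7 = False  N8 = False  N9 = True

N1 = q XOR r = True XOR False = True
N2 = N1 XNOR r = True XNOR False = False
N3 = r XNOR N2 = False XNOR False = True
N4 = t NOR N2 = False NOR False = True
N5 = N3 NOR r = True NOR False = False
N6 = p NAND N4 = True NAND True = False
N7 = N6 AND s = False AND True = False
N8 = N5 NOR N1 = False NOR True = False
N9 = t XOR s = False XOR True = True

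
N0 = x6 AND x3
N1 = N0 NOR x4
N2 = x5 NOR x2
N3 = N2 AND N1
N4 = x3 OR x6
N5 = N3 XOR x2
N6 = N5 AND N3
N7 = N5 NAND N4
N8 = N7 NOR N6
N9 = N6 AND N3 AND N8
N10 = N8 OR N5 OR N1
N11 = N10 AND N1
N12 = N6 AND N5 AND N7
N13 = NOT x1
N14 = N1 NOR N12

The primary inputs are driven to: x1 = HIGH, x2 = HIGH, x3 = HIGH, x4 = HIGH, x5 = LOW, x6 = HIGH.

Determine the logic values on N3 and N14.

N0 = x6 AND x3 = HIGH AND HIGH = HIGH
N1 = N0 NOR x4 = HIGH NOR HIGH = LOW
N2 = x5 NOR x2 = LOW NOR HIGH = LOW
N3 = N2 AND N1 = LOW AND LOW = LOW
N4 = x3 OR x6 = HIGH OR HIGH = HIGH
N5 = N3 XOR x2 = LOW XOR HIGH = HIGH
N6 = N5 AND N3 = HIGH AND LOW = LOW
N7 = N5 NAND N4 = HIGH NAND HIGH = LOW
N12 = N6 AND N5 AND N7 = LOW AND HIGH AND LOW = LOW
N14 = N1 NOR N12 = LOW NOR LOW = HIGH

N3 = LOW, N14 = HIGH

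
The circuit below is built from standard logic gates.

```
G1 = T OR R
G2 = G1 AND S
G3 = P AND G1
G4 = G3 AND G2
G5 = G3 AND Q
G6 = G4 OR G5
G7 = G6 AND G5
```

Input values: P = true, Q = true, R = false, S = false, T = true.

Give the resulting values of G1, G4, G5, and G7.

G1 = T OR R = true OR false = true
G2 = G1 AND S = true AND false = false
G3 = P AND G1 = true AND true = true
G4 = G3 AND G2 = true AND false = false
G5 = G3 AND Q = true AND true = true
G6 = G4 OR G5 = false OR true = true
G7 = G6 AND G5 = true AND true = true

G1 = true  G4 = false  G5 = true  G7 = true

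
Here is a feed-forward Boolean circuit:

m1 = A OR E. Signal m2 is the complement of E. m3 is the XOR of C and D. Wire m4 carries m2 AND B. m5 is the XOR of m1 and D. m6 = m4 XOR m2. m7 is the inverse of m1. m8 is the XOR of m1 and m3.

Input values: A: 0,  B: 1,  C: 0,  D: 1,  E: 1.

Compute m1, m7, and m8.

m1 = A OR E = 0 OR 1 = 1
m3 = C XOR D = 0 XOR 1 = 1
m7 = NOT m1 = NOT 1 = 0
m8 = m1 XOR m3 = 1 XOR 1 = 0

m1 = 1  m7 = 0  m8 = 0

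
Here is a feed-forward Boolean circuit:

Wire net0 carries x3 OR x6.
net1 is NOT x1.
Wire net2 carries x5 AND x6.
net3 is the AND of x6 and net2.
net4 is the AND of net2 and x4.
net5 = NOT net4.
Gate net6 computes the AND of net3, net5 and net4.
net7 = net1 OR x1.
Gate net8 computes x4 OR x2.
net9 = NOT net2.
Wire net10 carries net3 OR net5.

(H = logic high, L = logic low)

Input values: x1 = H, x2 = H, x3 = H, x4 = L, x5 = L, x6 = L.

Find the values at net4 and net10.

net4 = L, net10 = H

net2 = x5 AND x6 = L AND L = L
net3 = x6 AND net2 = L AND L = L
net4 = net2 AND x4 = L AND L = L
net5 = NOT net4 = NOT L = H
net10 = net3 OR net5 = L OR H = H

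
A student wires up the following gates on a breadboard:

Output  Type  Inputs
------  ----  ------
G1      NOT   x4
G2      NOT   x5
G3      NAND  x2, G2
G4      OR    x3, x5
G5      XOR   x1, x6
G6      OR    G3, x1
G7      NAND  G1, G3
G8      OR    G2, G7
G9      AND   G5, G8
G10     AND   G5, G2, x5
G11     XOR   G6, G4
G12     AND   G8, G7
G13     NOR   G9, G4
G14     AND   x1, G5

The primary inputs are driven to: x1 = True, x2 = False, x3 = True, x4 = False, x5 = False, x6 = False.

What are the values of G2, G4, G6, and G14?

G2 = NOT x5 = NOT False = True
G3 = x2 NAND G2 = False NAND True = True
G4 = x3 OR x5 = True OR False = True
G5 = x1 XOR x6 = True XOR False = True
G6 = G3 OR x1 = True OR True = True
G14 = x1 AND G5 = True AND True = True

G2 = True, G4 = True, G6 = True, G14 = True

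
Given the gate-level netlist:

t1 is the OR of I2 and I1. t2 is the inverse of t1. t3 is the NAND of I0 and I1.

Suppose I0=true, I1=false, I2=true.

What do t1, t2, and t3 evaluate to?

t1 = true, t2 = false, t3 = true

t1 = I2 OR I1 = true OR false = true
t2 = NOT t1 = NOT true = false
t3 = I0 NAND I1 = true NAND false = true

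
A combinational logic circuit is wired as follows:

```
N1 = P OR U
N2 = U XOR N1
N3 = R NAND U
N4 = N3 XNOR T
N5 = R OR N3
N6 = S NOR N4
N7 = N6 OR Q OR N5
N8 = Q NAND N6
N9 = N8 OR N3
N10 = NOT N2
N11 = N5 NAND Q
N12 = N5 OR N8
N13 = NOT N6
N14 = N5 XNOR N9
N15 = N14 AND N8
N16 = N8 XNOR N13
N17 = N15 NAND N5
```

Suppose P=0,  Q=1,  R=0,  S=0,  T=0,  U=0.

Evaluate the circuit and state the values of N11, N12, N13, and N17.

N11 = 0, N12 = 1, N13 = 0, N17 = 1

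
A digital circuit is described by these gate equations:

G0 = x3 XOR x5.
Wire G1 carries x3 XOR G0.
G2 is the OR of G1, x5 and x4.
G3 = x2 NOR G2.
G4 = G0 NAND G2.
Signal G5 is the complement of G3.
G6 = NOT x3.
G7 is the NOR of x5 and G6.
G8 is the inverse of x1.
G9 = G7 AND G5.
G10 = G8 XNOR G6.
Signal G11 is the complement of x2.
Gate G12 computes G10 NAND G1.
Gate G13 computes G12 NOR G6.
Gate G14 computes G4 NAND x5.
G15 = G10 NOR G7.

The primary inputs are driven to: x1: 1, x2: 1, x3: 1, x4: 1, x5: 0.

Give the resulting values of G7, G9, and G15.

G7 = 1, G9 = 1, G15 = 0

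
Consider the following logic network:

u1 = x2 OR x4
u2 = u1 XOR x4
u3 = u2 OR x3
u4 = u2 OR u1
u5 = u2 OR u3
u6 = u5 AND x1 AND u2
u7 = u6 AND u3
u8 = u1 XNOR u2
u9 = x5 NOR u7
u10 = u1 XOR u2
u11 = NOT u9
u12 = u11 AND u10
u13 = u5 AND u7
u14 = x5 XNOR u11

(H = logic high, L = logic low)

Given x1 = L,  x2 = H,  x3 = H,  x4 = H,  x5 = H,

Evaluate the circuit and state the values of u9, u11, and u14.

u9 = L; u11 = H; u14 = H

u1 = x2 OR x4 = H OR H = H
u2 = u1 XOR x4 = H XOR H = L
u3 = u2 OR x3 = L OR H = H
u5 = u2 OR u3 = L OR H = H
u6 = u5 AND x1 AND u2 = H AND L AND L = L
u7 = u6 AND u3 = L AND H = L
u9 = x5 NOR u7 = H NOR L = L
u11 = NOT u9 = NOT L = H
u14 = x5 XNOR u11 = H XNOR H = H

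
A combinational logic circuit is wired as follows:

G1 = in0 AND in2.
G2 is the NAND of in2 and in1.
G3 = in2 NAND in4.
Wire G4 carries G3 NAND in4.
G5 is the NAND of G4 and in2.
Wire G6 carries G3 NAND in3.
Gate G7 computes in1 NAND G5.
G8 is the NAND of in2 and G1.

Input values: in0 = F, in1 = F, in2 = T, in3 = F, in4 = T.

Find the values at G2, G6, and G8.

G1 = in0 AND in2 = F AND T = F
G2 = in2 NAND in1 = T NAND F = T
G3 = in2 NAND in4 = T NAND T = F
G6 = G3 NAND in3 = F NAND F = T
G8 = in2 NAND G1 = T NAND F = T

G2 = T, G6 = T, G8 = T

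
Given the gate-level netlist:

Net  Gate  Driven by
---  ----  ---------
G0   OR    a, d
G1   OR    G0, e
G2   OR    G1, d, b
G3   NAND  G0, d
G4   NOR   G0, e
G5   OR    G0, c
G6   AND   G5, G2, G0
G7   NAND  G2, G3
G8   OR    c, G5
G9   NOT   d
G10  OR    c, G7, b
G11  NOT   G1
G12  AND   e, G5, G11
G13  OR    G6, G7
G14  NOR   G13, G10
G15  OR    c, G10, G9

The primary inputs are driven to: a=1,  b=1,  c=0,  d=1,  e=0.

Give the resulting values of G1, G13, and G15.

G0 = a OR d = 1 OR 1 = 1
G1 = G0 OR e = 1 OR 0 = 1
G2 = G1 OR d OR b = 1 OR 1 OR 1 = 1
G3 = G0 NAND d = 1 NAND 1 = 0
G5 = G0 OR c = 1 OR 0 = 1
G6 = G5 AND G2 AND G0 = 1 AND 1 AND 1 = 1
G7 = G2 NAND G3 = 1 NAND 0 = 1
G9 = NOT d = NOT 1 = 0
G10 = c OR G7 OR b = 0 OR 1 OR 1 = 1
G13 = G6 OR G7 = 1 OR 1 = 1
G15 = c OR G10 OR G9 = 0 OR 1 OR 0 = 1

G1 = 1  G13 = 1  G15 = 1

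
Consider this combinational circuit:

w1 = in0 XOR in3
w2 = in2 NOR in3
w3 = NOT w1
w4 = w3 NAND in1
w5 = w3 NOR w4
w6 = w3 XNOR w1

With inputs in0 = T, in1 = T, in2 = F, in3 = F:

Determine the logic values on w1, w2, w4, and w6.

w1 = T, w2 = T, w4 = T, w6 = F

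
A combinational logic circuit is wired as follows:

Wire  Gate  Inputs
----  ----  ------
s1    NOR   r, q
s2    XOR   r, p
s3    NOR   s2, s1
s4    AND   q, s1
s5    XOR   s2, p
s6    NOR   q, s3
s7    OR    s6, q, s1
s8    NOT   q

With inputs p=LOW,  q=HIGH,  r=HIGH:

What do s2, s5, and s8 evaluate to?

s2 = r XOR p = HIGH XOR LOW = HIGH
s5 = s2 XOR p = HIGH XOR LOW = HIGH
s8 = NOT q = NOT HIGH = LOW

s2 = HIGH, s5 = HIGH, s8 = LOW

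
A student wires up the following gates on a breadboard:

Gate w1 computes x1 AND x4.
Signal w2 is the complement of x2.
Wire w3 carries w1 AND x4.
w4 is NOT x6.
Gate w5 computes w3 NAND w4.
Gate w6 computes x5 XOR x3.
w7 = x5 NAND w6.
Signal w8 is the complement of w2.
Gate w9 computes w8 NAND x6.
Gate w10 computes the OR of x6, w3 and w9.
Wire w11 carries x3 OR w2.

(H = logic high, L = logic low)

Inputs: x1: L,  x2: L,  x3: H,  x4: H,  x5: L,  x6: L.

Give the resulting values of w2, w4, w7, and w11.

w2 = NOT x2 = NOT L = H
w4 = NOT x6 = NOT L = H
w6 = x5 XOR x3 = L XOR H = H
w7 = x5 NAND w6 = L NAND H = H
w11 = x3 OR w2 = H OR H = H

w2 = H; w4 = H; w7 = H; w11 = H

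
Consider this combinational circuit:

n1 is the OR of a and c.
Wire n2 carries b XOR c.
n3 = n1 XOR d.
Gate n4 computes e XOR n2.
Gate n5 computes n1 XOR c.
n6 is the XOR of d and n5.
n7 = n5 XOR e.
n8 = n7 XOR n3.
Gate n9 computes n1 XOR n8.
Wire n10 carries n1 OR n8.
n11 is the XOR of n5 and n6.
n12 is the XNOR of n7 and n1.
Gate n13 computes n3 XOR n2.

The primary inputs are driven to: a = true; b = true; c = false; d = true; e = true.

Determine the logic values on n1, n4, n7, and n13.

n1 = true, n4 = false, n7 = false, n13 = true

n1 = a OR c = true OR false = true
n2 = b XOR c = true XOR false = true
n3 = n1 XOR d = true XOR true = false
n4 = e XOR n2 = true XOR true = false
n5 = n1 XOR c = true XOR false = true
n7 = n5 XOR e = true XOR true = false
n13 = n3 XOR n2 = false XOR true = true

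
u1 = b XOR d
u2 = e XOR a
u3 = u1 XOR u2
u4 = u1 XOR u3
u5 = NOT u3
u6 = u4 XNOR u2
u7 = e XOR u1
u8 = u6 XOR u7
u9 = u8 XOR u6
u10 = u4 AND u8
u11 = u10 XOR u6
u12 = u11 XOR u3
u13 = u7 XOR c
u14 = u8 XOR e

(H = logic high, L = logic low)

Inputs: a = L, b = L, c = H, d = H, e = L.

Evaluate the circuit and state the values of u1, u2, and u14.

u1 = b XOR d = L XOR H = H
u2 = e XOR a = L XOR L = L
u3 = u1 XOR u2 = H XOR L = H
u4 = u1 XOR u3 = H XOR H = L
u6 = u4 XNOR u2 = L XNOR L = H
u7 = e XOR u1 = L XOR H = H
u8 = u6 XOR u7 = H XOR H = L
u14 = u8 XOR e = L XOR L = L

u1 = H; u2 = L; u14 = L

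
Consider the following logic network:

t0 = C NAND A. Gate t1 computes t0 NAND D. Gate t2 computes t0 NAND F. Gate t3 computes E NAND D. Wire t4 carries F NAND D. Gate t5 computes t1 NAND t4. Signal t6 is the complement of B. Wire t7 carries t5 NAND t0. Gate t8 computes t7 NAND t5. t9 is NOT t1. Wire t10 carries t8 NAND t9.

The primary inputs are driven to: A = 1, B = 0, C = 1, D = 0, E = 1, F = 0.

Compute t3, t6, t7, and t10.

t3 = 1, t6 = 1, t7 = 1, t10 = 1

t0 = C NAND A = 1 NAND 1 = 0
t1 = t0 NAND D = 0 NAND 0 = 1
t3 = E NAND D = 1 NAND 0 = 1
t4 = F NAND D = 0 NAND 0 = 1
t5 = t1 NAND t4 = 1 NAND 1 = 0
t6 = NOT B = NOT 0 = 1
t7 = t5 NAND t0 = 0 NAND 0 = 1
t8 = t7 NAND t5 = 1 NAND 0 = 1
t9 = NOT t1 = NOT 1 = 0
t10 = t8 NAND t9 = 1 NAND 0 = 1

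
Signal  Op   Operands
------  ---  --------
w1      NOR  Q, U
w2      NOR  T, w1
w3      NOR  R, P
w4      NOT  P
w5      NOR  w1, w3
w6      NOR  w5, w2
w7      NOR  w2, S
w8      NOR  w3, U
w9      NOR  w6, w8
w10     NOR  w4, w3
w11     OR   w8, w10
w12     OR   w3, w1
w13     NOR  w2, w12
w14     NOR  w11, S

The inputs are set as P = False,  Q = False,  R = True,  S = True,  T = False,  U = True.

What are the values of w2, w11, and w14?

w1 = Q NOR U = False NOR True = False
w2 = T NOR w1 = False NOR False = True
w3 = R NOR P = True NOR False = False
w4 = NOT P = NOT False = True
w8 = w3 NOR U = False NOR True = False
w10 = w4 NOR w3 = True NOR False = False
w11 = w8 OR w10 = False OR False = False
w14 = w11 NOR S = False NOR True = False

w2 = True  w11 = False  w14 = False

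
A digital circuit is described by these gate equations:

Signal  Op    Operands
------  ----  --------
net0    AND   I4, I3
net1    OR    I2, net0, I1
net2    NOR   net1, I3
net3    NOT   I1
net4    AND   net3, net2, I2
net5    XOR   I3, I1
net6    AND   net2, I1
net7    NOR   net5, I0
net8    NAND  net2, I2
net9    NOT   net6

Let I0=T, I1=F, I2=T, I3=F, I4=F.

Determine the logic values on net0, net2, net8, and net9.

net0 = I4 AND I3 = F AND F = F
net1 = I2 OR net0 OR I1 = T OR F OR F = T
net2 = net1 NOR I3 = T NOR F = F
net6 = net2 AND I1 = F AND F = F
net8 = net2 NAND I2 = F NAND T = T
net9 = NOT net6 = NOT F = T

net0 = F, net2 = F, net8 = T, net9 = T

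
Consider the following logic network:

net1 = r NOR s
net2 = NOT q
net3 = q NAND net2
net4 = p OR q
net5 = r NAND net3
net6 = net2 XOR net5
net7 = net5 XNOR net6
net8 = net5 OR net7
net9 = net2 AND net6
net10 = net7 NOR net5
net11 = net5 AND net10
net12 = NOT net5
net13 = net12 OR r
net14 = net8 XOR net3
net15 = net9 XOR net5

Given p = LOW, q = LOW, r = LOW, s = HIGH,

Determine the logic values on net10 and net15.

net2 = NOT q = NOT LOW = HIGH
net3 = q NAND net2 = LOW NAND HIGH = HIGH
net5 = r NAND net3 = LOW NAND HIGH = HIGH
net6 = net2 XOR net5 = HIGH XOR HIGH = LOW
net7 = net5 XNOR net6 = HIGH XNOR LOW = LOW
net9 = net2 AND net6 = HIGH AND LOW = LOW
net10 = net7 NOR net5 = LOW NOR HIGH = LOW
net15 = net9 XOR net5 = LOW XOR HIGH = HIGH

net10 = LOW  net15 = HIGH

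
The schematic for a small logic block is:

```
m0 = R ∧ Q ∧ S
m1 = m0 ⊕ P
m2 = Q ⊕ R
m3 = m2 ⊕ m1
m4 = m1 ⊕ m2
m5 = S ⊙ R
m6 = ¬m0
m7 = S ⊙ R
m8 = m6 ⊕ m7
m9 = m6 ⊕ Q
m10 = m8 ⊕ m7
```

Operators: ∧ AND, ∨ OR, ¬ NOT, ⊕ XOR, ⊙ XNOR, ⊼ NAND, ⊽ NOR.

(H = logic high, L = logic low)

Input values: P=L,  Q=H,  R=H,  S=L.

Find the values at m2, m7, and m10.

m0 = R AND Q AND S = H AND H AND L = L
m2 = Q XOR R = H XOR H = L
m6 = NOT m0 = NOT L = H
m7 = S XNOR R = L XNOR H = L
m8 = m6 XOR m7 = H XOR L = H
m10 = m8 XOR m7 = H XOR L = H

m2 = L, m7 = L, m10 = H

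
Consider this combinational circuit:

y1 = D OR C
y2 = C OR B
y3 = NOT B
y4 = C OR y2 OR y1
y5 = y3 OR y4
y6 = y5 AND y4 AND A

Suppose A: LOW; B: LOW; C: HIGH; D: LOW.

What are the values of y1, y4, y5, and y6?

y1 = D OR C = LOW OR HIGH = HIGH
y2 = C OR B = HIGH OR LOW = HIGH
y3 = NOT B = NOT LOW = HIGH
y4 = C OR y2 OR y1 = HIGH OR HIGH OR HIGH = HIGH
y5 = y3 OR y4 = HIGH OR HIGH = HIGH
y6 = y5 AND y4 AND A = HIGH AND HIGH AND LOW = LOW

y1 = HIGH  y4 = HIGH  y5 = HIGH  y6 = LOW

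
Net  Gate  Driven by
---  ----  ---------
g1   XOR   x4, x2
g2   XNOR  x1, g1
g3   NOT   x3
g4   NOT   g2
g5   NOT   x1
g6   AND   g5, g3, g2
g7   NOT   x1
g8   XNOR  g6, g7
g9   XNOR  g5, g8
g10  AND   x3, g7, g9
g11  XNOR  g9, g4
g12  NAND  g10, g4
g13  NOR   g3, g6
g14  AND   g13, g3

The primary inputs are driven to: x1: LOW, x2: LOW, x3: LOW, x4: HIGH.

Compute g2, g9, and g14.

g2 = LOW, g9 = LOW, g14 = LOW

g1 = x4 XOR x2 = HIGH XOR LOW = HIGH
g2 = x1 XNOR g1 = LOW XNOR HIGH = LOW
g3 = NOT x3 = NOT LOW = HIGH
g5 = NOT x1 = NOT LOW = HIGH
g6 = g5 AND g3 AND g2 = HIGH AND HIGH AND LOW = LOW
g7 = NOT x1 = NOT LOW = HIGH
g8 = g6 XNOR g7 = LOW XNOR HIGH = LOW
g9 = g5 XNOR g8 = HIGH XNOR LOW = LOW
g13 = g3 NOR g6 = HIGH NOR LOW = LOW
g14 = g13 AND g3 = LOW AND HIGH = LOW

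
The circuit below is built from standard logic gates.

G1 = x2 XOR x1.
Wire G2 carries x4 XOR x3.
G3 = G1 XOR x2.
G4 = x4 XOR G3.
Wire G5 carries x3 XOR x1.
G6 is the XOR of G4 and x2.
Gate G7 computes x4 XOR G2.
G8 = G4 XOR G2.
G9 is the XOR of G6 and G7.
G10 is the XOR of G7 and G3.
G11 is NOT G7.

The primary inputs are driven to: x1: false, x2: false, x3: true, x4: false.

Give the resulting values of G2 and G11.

G2 = true  G11 = false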